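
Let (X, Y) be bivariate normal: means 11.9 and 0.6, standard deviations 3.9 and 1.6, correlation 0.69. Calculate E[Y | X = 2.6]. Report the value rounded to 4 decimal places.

-2.0326

For a bivariate normal, E[Y | X=x] = μ_Y + ρ·(σ_Y/σ_X)·(x − μ_X).
E[Y | X=2.6] = 0.6 + (0.69)·(1.6/3.9)·(2.6 − (11.9)) = 0.6 + (0.28308)·(-9.3) = -2.0326.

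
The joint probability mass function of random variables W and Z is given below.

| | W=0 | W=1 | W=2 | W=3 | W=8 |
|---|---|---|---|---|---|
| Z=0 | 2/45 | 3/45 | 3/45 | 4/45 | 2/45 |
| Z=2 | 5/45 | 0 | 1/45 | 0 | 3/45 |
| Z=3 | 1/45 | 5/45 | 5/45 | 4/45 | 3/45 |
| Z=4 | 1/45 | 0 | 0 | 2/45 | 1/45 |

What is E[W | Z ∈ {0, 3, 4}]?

17/6

P(Z ∈ {0, 3, 4}) = 4/5.
Summing W·P(W=x,Z=y) over the conditioning event gives 34/15.
E[W | Z ∈ {0, 3, 4}] = (34/15) / (4/5) = 17/6.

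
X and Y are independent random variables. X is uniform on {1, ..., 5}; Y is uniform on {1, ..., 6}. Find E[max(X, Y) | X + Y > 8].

11/2

Outcomes with X + Y > 8: (3,6), (4,5), (4,6), (5,4), (5,5), (5,6), each with probability 1/30.
E[max(X, Y) | X + Y > 8] = (6 + 5 + 6 + 5 + 5 + 6) / 6 = 11/2.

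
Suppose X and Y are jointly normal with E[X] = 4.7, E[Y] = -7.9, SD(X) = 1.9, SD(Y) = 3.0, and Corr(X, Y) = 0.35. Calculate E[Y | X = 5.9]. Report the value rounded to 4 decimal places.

-7.2368

For a bivariate normal, E[Y | X=x] = μ_Y + ρ·(σ_Y/σ_X)·(x − μ_X).
E[Y | X=5.9] = -7.9 + (0.35)·(3.0/1.9)·(5.9 − (4.7)) = -7.9 + (0.55263)·(1.2) = -7.2368.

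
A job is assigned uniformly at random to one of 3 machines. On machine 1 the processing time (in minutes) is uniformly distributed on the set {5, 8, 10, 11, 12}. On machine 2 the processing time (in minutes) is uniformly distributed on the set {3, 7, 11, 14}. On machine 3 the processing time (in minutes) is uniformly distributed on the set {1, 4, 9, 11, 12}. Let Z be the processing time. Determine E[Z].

169/20

E[Z | machine 1] = (5+8+10+11+12)/5 = 46/5.
E[Z | machine 2] = (3+7+11+14)/4 = 35/4.
E[Z | machine 3] = (1+4+9+11+12)/5 = 37/5.
E[Z] = (1/3)·(46/5) + (1/3)·(35/4) + (1/3)·(37/5) = 169/20.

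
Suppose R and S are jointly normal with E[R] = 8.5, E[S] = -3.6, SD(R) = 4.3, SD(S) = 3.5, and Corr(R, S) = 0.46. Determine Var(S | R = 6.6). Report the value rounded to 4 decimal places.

For a bivariate normal, Var(S | R=x) = σ_S²(1 − ρ²).
Var(S | R=6.6) = (3.5)²·(1 − (0.46)²) = 12.25·0.7884 = 9.6579.

9.6579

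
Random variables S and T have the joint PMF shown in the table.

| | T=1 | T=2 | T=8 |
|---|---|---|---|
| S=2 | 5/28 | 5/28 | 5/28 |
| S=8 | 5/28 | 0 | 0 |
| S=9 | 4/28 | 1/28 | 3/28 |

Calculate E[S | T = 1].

P(T = 1) = 1/2.
Σ S·P over the event = 2·(5/28) + 8·(5/28) + 9·(4/28) = 43/14.
E[S | T = 1] = (43/14) / (1/2) = 43/7.

43/7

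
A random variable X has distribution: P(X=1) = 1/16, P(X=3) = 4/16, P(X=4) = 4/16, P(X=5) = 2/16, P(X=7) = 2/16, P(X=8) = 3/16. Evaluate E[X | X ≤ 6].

P(X ≤ 6) = 11/16.
Σ over the event: 1·1/16 + 3·1/4 + 4·1/4 + 5·1/8 = 39/16.
E[X | X ≤ 6] = (39/16) / (11/16) = 39/11.

39/11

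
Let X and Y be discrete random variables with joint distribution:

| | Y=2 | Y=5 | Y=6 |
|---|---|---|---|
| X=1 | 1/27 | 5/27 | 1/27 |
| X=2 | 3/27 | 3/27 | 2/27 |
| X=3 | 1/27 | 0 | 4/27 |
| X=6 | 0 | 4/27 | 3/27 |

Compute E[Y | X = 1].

33/7

P(X = 1) = 7/27.
Summing Y·P(X=x,Y=y) over the conditioning event gives 11/9.
E[Y | X = 1] = (11/9) / (7/27) = 33/7.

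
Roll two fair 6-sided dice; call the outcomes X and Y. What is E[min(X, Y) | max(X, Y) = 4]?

16/7

Outcomes with max(X, Y) = 4: (1,4), (2,4), (3,4), (4,1), (4,2), (4,3), (4,4), each with probability 1/36.
E[min(X, Y) | max(X, Y) = 4] = (1 + 2 + 3 + 1 + 2 + 3 + 4) / 7 = 16/7.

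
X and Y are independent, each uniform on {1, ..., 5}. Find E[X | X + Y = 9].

Outcomes with X + Y = 9: (4,5), (5,4), each with probability 1/25.
E[X | X + Y = 9] = (4 + 5) / 2 = 9/2.

9/2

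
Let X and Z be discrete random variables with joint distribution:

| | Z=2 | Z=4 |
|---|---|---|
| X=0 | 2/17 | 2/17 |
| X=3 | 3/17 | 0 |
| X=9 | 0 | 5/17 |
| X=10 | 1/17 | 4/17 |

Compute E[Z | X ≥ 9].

19/5

P(X ≥ 9) = 10/17.
Σ Z·P over the event = 4·(5/17) + 2·(1/17) + 4·(4/17) = 38/17.
E[Z | X ≥ 9] = (38/17) / (10/17) = 19/5.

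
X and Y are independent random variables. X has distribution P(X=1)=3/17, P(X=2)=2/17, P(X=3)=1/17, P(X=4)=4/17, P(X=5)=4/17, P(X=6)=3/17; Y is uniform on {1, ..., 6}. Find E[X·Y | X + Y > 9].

586/21

P(X + Y > 9) = 7/34.
Summing XY·P(x,y) over outcomes with X + Y > 9 gives 293/51.
E[X·Y | X + Y > 9] = (293/51) / (7/34) = 586/21.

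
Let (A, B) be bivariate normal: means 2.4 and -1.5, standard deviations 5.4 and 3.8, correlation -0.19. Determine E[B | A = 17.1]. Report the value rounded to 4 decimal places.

-3.4654

The regression of B on A has slope ρ·σ_B/σ_A and passes through (μ_A, μ_B).
E[B | A=17.1] = -1.5 + (-0.19)·(3.8/5.4)·(17.1 − (2.4)) = -1.5 + (-0.1337)·(14.7) = -3.4654.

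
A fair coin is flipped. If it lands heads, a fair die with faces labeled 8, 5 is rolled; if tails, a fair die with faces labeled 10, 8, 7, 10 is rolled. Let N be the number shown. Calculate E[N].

E[N | heads] = (8+5)/2 = 13/2.
E[N | tails] = (10+8+7+10)/4 = 35/4.
E[N] = (1/2)·(13/2) + (1/2)·(35/4) = 61/8.

61/8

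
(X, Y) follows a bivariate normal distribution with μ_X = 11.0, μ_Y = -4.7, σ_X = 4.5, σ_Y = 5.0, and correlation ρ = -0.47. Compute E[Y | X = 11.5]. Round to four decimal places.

E[Y | X=x] = μ_Y + ρ(σ_Y/σ_X)(x − μ_X) for jointly normal variables.
E[Y | X=11.5] = -4.7 + (-0.47)·(5.0/4.5)·(11.5 − (11.0)) = -4.7 + (-0.52222)·(0.5) = -4.9611.

-4.9611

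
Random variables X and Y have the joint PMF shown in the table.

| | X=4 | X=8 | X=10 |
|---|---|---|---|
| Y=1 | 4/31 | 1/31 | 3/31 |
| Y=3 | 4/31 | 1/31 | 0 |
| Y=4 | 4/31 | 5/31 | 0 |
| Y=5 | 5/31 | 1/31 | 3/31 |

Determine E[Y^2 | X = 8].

P(X = 8) = 8/31.
Σ Y^2·P over the event = 1·(1/31) + 9·(1/31) + 16·(5/31) + 25·(1/31) = 115/31.
E[Y^2 | X = 8] = (115/31) / (8/31) = 115/8.

115/8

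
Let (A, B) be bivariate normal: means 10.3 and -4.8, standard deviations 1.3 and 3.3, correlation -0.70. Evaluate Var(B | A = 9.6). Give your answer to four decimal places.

5.5539

Var(B | A=x) = (1 − ρ²)·σ_B².
Var(B | A=9.6) = (3.3)²·(1 − (-0.70)²) = 10.89·0.51 = 5.5539.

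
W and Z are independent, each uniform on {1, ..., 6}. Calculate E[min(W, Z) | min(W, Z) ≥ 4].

41/9

Outcomes with min(W, Z) ≥ 4: (4,4), (4,5), (4,6), (5,4), (5,5), (5,6), (6,4), (6,5), (6,6), each with probability 1/36.
E[min(W, Z) | min(W, Z) ≥ 4] = (4 + 4 + 4 + 4 + 5 + 5 + 4 + 5 + 6) / 9 = 41/9.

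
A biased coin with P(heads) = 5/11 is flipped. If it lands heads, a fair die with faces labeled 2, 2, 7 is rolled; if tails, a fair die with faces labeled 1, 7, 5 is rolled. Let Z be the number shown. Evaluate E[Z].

E[Z | heads] = (2+2+7)/3 = 11/3.
E[Z | tails] = (1+7+5)/3 = 13/3.
By the law of total expectation,
E[Z] = (5/11)·(11/3) + (6/11)·(13/3) = 133/33.

133/33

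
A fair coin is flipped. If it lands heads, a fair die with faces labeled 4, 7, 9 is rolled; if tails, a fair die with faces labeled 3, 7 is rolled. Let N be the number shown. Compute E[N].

35/6

E[N | heads] = (4+7+9)/3 = 20/3.
E[N | tails] = (3+7)/2 = 5.
By the law of total expectation,
E[N] = (1/2)·(20/3) + (1/2)·(5) = 35/6.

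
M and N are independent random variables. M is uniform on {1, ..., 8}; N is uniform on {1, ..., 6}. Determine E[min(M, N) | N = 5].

15/4

Outcomes with N = 5: (1,5), (2,5), (3,5), (4,5), (5,5), (6,5), (7,5), (8,5), each with probability 1/48.
E[min(M, N) | N = 5] = (1 + 2 + 3 + 4 + 5 + 5 + 5 + 5) / 8 = 15/4.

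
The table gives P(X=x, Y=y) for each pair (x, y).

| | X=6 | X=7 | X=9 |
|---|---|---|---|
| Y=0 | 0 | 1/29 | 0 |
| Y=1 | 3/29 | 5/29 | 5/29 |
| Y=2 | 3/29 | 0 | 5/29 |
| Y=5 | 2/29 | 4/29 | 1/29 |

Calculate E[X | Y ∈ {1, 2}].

P(Y ∈ {1, 2}) = 21/29.
Σ X·P over the event = 6·(3/29) + 6·(3/29) + 7·(5/29) + 9·(5/29) + 9·(5/29) = 161/29.
E[X | Y ∈ {1, 2}] = (161/29) / (21/29) = 23/3.

23/3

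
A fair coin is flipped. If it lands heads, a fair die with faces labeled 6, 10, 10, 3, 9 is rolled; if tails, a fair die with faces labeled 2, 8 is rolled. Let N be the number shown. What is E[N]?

E[N | heads] = (6+10+10+3+9)/5 = 38/5.
E[N | tails] = (2+8)/2 = 5.
By the law of total expectation,
E[N] = (1/2)·(38/5) + (1/2)·(5) = 63/10.

63/10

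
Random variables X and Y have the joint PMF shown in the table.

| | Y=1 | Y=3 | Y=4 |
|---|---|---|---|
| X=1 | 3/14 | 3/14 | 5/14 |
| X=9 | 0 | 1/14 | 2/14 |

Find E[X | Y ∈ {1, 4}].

P(Y ∈ {1, 4}) = 5/7.
Σ X·P over the event = 1·(3/14) + 1·(5/14) + 9·(2/14) = 13/7.
E[X | Y ∈ {1, 4}] = (13/7) / (5/7) = 13/5.

13/5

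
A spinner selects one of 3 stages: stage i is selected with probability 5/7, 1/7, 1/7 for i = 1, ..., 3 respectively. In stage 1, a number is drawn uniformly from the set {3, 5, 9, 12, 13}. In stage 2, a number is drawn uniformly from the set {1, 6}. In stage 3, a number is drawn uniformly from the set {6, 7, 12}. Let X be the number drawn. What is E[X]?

E[X | stage 1] = (3+5+9+12+13)/5 = 42/5.
E[X | stage 2] = (1+6)/2 = 7/2.
E[X | stage 3] = (6+7+12)/3 = 25/3.
By the law of total expectation,
E[X] = (5/7)·(42/5) + (1/7)·(7/2) + (1/7)·(25/3) = 323/42.

323/42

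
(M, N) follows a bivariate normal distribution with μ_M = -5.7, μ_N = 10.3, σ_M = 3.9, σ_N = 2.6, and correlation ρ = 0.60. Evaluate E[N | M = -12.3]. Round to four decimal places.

For a bivariate normal, E[N | M=x] = μ_N + ρ·(σ_N/σ_M)·(x − μ_M).
E[N | M=-12.3] = 10.3 + (0.60)·(2.6/3.9)·(-12.3 − (-5.7)) = 10.3 + (0.4)·(-6.6) = 7.6600.

7.6600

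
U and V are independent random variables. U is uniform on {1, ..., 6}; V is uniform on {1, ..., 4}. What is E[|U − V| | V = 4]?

3/2

Outcomes with V = 4: (1,4), (2,4), (3,4), (4,4), (5,4), (6,4), each with probability 1/24.
E[|U − V| | V = 4] = (3 + 2 + 1 + 0 + 1 + 2) / 6 = 3/2.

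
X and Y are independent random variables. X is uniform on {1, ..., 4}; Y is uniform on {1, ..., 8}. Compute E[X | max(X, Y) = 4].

P(max(X, Y) = 4) = 7/32.
Summing X·P(x,y) over outcomes with max(X, Y) = 4 gives 11/16.
E[X | max(X, Y) = 4] = (11/16) / (7/32) = 22/7.

22/7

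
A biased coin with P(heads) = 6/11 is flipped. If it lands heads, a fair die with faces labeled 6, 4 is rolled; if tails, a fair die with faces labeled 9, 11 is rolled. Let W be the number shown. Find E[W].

80/11

E[W | heads] = (6+4)/2 = 5.
E[W | tails] = (9+11)/2 = 10.
By the law of total expectation,
E[W] = (6/11)·(5) + (5/11)·(10) = 80/11.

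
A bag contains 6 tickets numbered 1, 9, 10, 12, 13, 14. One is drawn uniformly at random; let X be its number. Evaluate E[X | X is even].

12

P(X is even) = 1/2.
Σ over the event: 10·1/6 + 12·1/6 + 14·1/6 = 6.
E[X | X is even] = (6) / (1/2) = 12.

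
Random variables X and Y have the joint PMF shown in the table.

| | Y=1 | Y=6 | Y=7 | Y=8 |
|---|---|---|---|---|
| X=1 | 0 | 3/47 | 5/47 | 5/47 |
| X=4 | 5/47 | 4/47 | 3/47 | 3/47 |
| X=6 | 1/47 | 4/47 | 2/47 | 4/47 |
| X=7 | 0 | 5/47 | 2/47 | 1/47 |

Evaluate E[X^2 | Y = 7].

223/12

P(Y = 7) = 12/47.
Σ X^2·P over the event = 1·(5/47) + 16·(3/47) + 36·(2/47) + 49·(2/47) = 223/47.
E[X^2 | Y = 7] = (223/47) / (12/47) = 223/12.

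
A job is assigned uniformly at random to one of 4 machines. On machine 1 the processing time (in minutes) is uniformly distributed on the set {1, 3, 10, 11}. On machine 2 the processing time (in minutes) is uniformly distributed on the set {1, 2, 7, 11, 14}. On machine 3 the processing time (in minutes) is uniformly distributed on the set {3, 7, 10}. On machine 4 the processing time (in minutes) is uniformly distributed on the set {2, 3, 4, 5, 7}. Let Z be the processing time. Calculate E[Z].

1447/240

E[Z | machine 1] = (1+3+10+11)/4 = 25/4.
E[Z | machine 2] = (1+2+7+11+14)/5 = 7.
E[Z | machine 3] = (3+7+10)/3 = 20/3.
E[Z | machine 4] = (2+3+4+5+7)/5 = 21/5.
By the law of total expectation,
E[Z] = (1/4)·(25/4) + (1/4)·(7) + (1/4)·(20/3) + (1/4)·(21/5) = 1447/240.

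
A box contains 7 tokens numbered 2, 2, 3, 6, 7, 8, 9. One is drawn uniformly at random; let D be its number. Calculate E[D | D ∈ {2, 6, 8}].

9/2

P(D ∈ {2, 6, 8}) = 4/7.
Σ over the event: 2·2/7 + 6·1/7 + 8·1/7 = 18/7.
E[D | D ∈ {2, 6, 8}] = (18/7) / (4/7) = 9/2.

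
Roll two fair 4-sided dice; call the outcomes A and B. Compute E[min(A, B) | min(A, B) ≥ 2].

23/9

Outcomes with min(A, B) ≥ 2: (2,2), (2,3), (2,4), (3,2), (3,3), (3,4), (4,2), (4,3), (4,4), each with probability 1/16.
E[min(A, B) | min(A, B) ≥ 2] = (2 + 2 + 2 + 2 + 3 + 3 + 2 + 3 + 4) / 9 = 23/9.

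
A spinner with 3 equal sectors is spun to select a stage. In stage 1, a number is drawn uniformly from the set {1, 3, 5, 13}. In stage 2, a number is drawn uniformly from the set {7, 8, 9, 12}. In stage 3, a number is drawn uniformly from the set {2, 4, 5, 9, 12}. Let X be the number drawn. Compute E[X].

209/30

E[X | stage 1] = (1+3+5+13)/4 = 11/2.
E[X | stage 2] = (7+8+9+12)/4 = 9.
E[X | stage 3] = (2+4+5+9+12)/5 = 32/5.
E[X] = (1/3)·(11/2) + (1/3)·(9) + (1/3)·(32/5) = 209/30.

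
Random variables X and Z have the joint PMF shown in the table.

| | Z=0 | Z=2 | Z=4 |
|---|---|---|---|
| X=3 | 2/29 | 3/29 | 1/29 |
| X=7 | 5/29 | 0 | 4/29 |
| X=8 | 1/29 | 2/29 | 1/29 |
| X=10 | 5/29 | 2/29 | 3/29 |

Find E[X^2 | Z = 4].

P(Z = 4) = 9/29.
Σ X^2·P over the event = 9·(1/29) + 49·(4/29) + 64·(1/29) + 100·(3/29) = 569/29.
E[X^2 | Z = 4] = (569/29) / (9/29) = 569/9.

569/9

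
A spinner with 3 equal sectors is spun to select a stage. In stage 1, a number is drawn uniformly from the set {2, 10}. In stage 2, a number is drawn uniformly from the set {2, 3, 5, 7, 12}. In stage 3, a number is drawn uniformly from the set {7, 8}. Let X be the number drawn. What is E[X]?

193/30

E[X | stage 1] = (2+10)/2 = 6.
E[X | stage 2] = (2+3+5+7+12)/5 = 29/5.
E[X | stage 3] = (7+8)/2 = 15/2.
By the law of total expectation,
E[X] = (1/3)·(6) + (1/3)·(29/5) + (1/3)·(15/2) = 193/30.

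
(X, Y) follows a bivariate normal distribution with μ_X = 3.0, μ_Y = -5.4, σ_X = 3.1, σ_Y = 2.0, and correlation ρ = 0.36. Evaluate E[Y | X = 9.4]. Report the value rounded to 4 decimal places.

E[Y | X=x] = μ_Y + ρ(σ_Y/σ_X)(x − μ_X) for jointly normal variables.
E[Y | X=9.4] = -5.4 + (0.36)·(2.0/3.1)·(9.4 − (3.0)) = -5.4 + (0.23226)·(6.4) = -3.9135.

-3.9135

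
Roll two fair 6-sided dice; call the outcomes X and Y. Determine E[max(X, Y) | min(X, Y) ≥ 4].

Outcomes with min(X, Y) ≥ 4: (4,4), (4,5), (4,6), (5,4), (5,5), (5,6), (6,4), (6,5), (6,6), each with probability 1/36.
E[max(X, Y) | min(X, Y) ≥ 4] = (4 + 5 + 6 + 5 + 5 + 6 + 6 + 6 + 6) / 9 = 49/9.

49/9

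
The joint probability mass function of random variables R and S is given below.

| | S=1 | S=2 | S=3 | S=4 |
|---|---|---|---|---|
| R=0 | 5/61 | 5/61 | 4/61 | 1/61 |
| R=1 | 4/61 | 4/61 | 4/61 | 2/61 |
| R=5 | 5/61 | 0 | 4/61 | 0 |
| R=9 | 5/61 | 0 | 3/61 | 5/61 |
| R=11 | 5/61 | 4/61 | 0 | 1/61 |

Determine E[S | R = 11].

17/10

P(R = 11) = 10/61.
Σ S·P over the event = 1·(5/61) + 2·(4/61) + 4·(1/61) = 17/61.
E[S | R = 11] = (17/61) / (10/61) = 17/10.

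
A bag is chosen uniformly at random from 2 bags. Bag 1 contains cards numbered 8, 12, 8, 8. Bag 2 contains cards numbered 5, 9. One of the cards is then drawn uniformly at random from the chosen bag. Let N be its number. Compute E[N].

8

E[N | bag 1] = (8+12+8+8)/4 = 9.
E[N | bag 2] = (5+9)/2 = 7.
E[N] = (1/2)·(9) + (1/2)·(7) = 8.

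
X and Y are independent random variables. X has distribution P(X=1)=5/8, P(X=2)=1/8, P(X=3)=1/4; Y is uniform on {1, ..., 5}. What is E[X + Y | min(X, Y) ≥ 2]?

P(min(X, Y) ≥ 2) = 3/10.
Summing (X+Y)·P(x,y) over outcomes with min(X, Y) ≥ 2 gives 37/20.
E[X + Y | min(X, Y) ≥ 2] = (37/20) / (3/10) = 37/6.

37/6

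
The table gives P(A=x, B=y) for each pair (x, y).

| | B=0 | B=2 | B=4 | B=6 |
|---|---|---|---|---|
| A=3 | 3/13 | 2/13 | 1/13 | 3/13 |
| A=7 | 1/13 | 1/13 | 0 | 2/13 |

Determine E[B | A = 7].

7/2

P(A = 7) = 4/13.
Σ B·P over the event = 0·(1/13) + 2·(1/13) + 6·(2/13) = 14/13.
E[B | A = 7] = (14/13) / (4/13) = 7/2.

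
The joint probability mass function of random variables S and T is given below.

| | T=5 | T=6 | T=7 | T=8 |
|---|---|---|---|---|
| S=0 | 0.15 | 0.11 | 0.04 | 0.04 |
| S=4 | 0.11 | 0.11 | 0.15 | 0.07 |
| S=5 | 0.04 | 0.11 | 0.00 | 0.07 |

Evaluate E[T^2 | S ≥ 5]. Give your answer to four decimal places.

42.9091

P(S ≥ 5) = 0.22.
Summing T^2·P(S=x,T=y) over the conditioning event gives 9.44.
E[T^2 | S ≥ 5] = (9.44) / (0.22) = 42.9091.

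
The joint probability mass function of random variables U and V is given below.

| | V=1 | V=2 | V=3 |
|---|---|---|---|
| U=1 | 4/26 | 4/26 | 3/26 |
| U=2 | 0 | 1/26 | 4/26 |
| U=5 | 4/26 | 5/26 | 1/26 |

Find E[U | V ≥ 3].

P(V ≥ 3) = 4/13.
Σ U·P over the event = 1·(3/26) + 2·(4/26) + 5·(1/26) = 8/13.
E[U | V ≥ 3] = (8/13) / (4/13) = 2.

2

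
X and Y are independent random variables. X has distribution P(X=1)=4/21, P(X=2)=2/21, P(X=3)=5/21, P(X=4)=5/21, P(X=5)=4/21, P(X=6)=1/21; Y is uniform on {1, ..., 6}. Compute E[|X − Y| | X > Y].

P(X > Y) = 8/21.
Summing |X−Y|·P(x,y) over outcomes with X > Y gives 17/21.
E[|X − Y| | X > Y] = (17/21) / (8/21) = 17/8.

17/8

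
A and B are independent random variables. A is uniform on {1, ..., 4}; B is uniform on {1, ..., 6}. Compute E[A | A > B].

Outcomes with A > B: (2,1), (3,1), (3,2), (4,1), (4,2), (4,3), each with probability 1/24.
E[A | A > B] = (2 + 3 + 3 + 4 + 4 + 4) / 6 = 10/3.

10/3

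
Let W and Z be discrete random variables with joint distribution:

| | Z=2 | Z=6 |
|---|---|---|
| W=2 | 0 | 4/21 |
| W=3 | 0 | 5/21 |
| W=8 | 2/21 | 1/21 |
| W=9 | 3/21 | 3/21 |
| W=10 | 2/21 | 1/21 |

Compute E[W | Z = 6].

P(Z = 6) = 2/3.
Σ W·P over the event = 2·(4/21) + 3·(5/21) + 8·(1/21) + 9·(3/21) + 10·(1/21) = 68/21.
E[W | Z = 6] = (68/21) / (2/3) = 34/7.

34/7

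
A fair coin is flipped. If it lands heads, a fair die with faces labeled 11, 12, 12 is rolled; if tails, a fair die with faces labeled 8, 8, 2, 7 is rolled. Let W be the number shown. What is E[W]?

215/24

E[W | heads] = (11+12+12)/3 = 35/3.
E[W | tails] = (8+8+2+7)/4 = 25/4.
E[W] = (1/2)·(35/3) + (1/2)·(25/4) = 215/24.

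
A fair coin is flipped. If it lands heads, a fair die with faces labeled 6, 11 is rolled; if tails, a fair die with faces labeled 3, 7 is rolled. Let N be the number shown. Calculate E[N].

E[N | heads] = (6+11)/2 = 17/2.
E[N | tails] = (3+7)/2 = 5.
By the law of total expectation,
E[N] = (1/2)·(17/2) + (1/2)·(5) = 27/4.

27/4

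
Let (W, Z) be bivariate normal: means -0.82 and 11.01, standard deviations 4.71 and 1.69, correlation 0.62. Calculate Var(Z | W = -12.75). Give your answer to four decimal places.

The conditional variance in a bivariate normal is σ_Z²(1 − ρ²), independent of x.
Var(Z | W=-12.75) = (1.69)²·(1 − (0.62)²) = 2.8561·0.6156 = 1.7582.

1.7582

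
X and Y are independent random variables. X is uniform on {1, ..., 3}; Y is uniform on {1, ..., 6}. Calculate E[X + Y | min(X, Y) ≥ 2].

13/2

P(min(X, Y) ≥ 2) = 5/9.
Summing (X+Y)·P(x,y) over outcomes with min(X, Y) ≥ 2 gives 65/18.
E[X + Y | min(X, Y) ≥ 2] = (65/18) / (5/9) = 13/2.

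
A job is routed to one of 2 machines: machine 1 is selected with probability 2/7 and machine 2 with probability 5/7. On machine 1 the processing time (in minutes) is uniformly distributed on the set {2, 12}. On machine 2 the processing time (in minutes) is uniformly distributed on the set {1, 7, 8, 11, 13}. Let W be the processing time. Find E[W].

E[W | machine 1] = (2+12)/2 = 7.
E[W | machine 2] = (1+7+8+11+13)/5 = 8.
E[W] = (2/7)·(7) + (5/7)·(8) = 54/7.

54/7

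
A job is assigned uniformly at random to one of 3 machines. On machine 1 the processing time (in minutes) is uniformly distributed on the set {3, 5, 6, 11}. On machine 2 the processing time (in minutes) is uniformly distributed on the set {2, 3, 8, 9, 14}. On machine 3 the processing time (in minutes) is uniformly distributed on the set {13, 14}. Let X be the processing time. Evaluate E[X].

539/60

E[X | machine 1] = (3+5+6+11)/4 = 25/4.
E[X | machine 2] = (2+3+8+9+14)/5 = 36/5.
E[X | machine 3] = (13+14)/2 = 27/2.
By the law of total expectation,
E[X] = (1/3)·(25/4) + (1/3)·(36/5) + (1/3)·(27/2) = 539/60.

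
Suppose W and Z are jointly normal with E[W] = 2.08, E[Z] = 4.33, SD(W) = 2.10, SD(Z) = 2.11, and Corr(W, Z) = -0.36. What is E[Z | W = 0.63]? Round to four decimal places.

4.8545

The regression of Z on W has slope ρ·σ_Z/σ_W and passes through (μ_W, μ_Z).
E[Z | W=0.63] = 4.33 + (-0.36)·(2.11/2.10)·(0.63 − (2.08)) = 4.33 + (-0.36171)·(-1.45) = 4.8545.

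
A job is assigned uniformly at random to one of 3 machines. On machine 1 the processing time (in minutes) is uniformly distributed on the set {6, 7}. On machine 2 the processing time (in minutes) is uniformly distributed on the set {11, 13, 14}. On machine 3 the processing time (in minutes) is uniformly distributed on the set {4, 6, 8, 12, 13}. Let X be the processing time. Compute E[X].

E[X | machine 1] = (6+7)/2 = 13/2.
E[X | machine 2] = (11+13+14)/3 = 38/3.
E[X | machine 3] = (4+6+8+12+13)/5 = 43/5.
By the law of total expectation,
E[X] = (1/3)·(13/2) + (1/3)·(38/3) + (1/3)·(43/5) = 833/90.

833/90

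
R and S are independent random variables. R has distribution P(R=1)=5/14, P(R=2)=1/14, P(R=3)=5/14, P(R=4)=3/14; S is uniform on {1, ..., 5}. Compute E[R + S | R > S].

P(R > S) = 2/7.
Summing (R+S)·P(x,y) over outcomes with R > S gives 51/35.
E[R + S | R > S] = (51/35) / (2/7) = 51/10.

51/10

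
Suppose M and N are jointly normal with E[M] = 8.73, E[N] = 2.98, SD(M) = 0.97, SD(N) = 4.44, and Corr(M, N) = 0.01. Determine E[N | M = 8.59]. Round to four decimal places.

The regression of N on M has slope ρ·σ_N/σ_M and passes through (μ_M, μ_N).
E[N | M=8.59] = 2.98 + (0.01)·(4.44/0.97)·(8.59 − (8.73)) = 2.98 + (0.045773)·(-0.14) = 2.9736.

2.9736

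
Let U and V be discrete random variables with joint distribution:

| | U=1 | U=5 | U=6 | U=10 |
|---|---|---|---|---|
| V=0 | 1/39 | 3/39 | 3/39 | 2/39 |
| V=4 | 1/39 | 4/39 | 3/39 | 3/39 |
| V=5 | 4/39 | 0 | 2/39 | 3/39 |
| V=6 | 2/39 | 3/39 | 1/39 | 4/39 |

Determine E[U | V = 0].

6

P(V = 0) = 3/13.
Σ U·P over the event = 1·(1/39) + 5·(3/39) + 6·(3/39) + 10·(2/39) = 18/13.
E[U | V = 0] = (18/13) / (3/13) = 6.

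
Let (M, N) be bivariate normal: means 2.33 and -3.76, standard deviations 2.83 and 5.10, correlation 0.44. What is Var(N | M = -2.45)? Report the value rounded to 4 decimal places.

20.9745

Var(N | M=x) = (1 − ρ²)·σ_N².
Var(N | M=-2.45) = (5.10)²·(1 − (0.44)²) = 26.01·0.8064 = 20.9745.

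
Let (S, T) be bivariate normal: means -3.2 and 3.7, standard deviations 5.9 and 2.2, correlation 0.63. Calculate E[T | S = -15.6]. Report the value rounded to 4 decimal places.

0.7871

The regression of T on S has slope ρ·σ_T/σ_S and passes through (μ_S, μ_T).
E[T | S=-15.6] = 3.7 + (0.63)·(2.2/5.9)·(-15.6 − (-3.2)) = 3.7 + (0.234915)·(-12.4) = 0.7871.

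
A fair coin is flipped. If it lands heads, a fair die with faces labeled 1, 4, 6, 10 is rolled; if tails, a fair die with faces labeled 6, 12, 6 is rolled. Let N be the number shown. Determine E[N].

53/8

E[N | heads] = (1+4+6+10)/4 = 21/4.
E[N | tails] = (6+12+6)/3 = 8.
By the law of total expectation,
E[N] = (1/2)·(21/4) + (1/2)·(8) = 53/8.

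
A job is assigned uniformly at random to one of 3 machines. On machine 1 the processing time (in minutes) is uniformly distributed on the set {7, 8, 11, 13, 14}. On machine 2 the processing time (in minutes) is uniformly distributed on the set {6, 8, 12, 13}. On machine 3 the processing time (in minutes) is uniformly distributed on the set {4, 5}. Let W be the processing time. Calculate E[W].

497/60

E[W | machine 1] = (7+8+11+13+14)/5 = 53/5.
E[W | machine 2] = (6+8+12+13)/4 = 39/4.
E[W | machine 3] = (4+5)/2 = 9/2.
By the law of total expectation,
E[W] = (1/3)·(53/5) + (1/3)·(39/4) + (1/3)·(9/2) = 497/60.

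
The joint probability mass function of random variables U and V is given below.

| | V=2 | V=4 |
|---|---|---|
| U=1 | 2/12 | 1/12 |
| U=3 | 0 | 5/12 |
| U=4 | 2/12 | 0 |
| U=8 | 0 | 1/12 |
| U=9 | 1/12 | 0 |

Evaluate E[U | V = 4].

P(V = 4) = 7/12.
Σ U·P over the event = 1·(1/12) + 3·(5/12) + 8·(1/12) = 2.
E[U | V = 4] = (2) / (7/12) = 24/7.

24/7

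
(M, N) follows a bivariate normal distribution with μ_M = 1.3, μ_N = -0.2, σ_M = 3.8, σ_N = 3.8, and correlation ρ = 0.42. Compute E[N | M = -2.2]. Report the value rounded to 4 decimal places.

The regression of N on M has slope ρ·σ_N/σ_M and passes through (μ_M, μ_N).
E[N | M=-2.2] = -0.2 + (0.42)·(3.8/3.8)·(-2.2 − (1.3)) = -0.2 + (0.42)·(-3.5) = -1.6700.

-1.6700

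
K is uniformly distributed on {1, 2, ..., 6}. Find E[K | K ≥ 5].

Given K ≥ 5, K is equally likely to be any of {5, 6}.
E[K | K ≥ 5] = (5 + 6) / 2 = 11/2.

11/2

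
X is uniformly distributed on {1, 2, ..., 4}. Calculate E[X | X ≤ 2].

Given X ≤ 2, X is equally likely to be any of {1, 2}.
E[X | X ≤ 2] = (1 + 2) / 2 = 3/2.

3/2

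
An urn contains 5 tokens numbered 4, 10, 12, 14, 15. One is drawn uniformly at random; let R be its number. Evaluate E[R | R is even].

10

P(R is even) = 4/5.
Σ over the event: 4·1/5 + 10·1/5 + 12·1/5 + 14·1/5 = 8.
E[R | R is even] = (8) / (4/5) = 10.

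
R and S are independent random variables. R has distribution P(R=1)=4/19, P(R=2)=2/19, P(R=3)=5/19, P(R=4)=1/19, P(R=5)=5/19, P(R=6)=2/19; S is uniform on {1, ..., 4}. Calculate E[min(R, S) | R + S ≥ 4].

145/66

P(R + S ≥ 4) = 33/38.
Summing min(R,S)·P(x,y) over outcomes with R + S ≥ 4 gives 145/76.
E[min(R, S) | R + S ≥ 4] = (145/76) / (33/38) = 145/66.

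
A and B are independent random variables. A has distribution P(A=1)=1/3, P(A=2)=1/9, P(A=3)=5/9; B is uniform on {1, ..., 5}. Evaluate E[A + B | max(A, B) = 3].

P(max(A, B) = 3) = 19/45.
Summing (A+B)·P(x,y) over outcomes with max(A, B) = 3 gives 92/45.
E[A + B | max(A, B) = 3] = (92/45) / (19/45) = 92/19.

92/19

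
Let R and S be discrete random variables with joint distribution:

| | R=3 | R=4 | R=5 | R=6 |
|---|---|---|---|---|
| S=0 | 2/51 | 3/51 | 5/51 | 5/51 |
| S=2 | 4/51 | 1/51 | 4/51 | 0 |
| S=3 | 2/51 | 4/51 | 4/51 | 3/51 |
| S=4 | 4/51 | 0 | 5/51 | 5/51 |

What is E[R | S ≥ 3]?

127/27

P(S ≥ 3) = 9/17.
Σ R·P over the event = 3·(2/51) + 3·(4/51) + 4·(4/51) + 5·(4/51) + 5·(5/51) + 6·(3/51) + 6·(5/51) = 127/51.
E[R | S ≥ 3] = (127/51) / (9/17) = 127/27.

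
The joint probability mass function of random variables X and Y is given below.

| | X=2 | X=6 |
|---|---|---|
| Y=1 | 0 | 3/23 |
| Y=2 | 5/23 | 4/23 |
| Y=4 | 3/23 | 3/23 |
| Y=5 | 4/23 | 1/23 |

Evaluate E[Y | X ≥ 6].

P(X ≥ 6) = 11/23.
Σ Y·P over the event = 1·(3/23) + 2·(4/23) + 4·(3/23) + 5·(1/23) = 28/23.
E[Y | X ≥ 6] = (28/23) / (11/23) = 28/11.

28/11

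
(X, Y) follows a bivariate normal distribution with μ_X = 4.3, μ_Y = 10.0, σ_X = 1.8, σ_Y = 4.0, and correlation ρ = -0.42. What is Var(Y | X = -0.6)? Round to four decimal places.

For a bivariate normal, Var(Y | X=x) = σ_Y²(1 − ρ²).
Var(Y | X=-0.6) = (4.0)²·(1 − (-0.42)²) = 16·0.8236 = 13.1776.

13.1776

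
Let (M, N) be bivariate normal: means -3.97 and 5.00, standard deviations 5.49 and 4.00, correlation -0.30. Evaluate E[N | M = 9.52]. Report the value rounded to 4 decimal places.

E[N | M=x] = μ_N + ρ(σ_N/σ_M)(x − μ_M) for jointly normal variables.
E[N | M=9.52] = 5.00 + (-0.30)·(4.00/5.49)·(9.52 − (-3.97)) = 5.00 + (-0.21858)·(13.49) = 2.0514.

2.0514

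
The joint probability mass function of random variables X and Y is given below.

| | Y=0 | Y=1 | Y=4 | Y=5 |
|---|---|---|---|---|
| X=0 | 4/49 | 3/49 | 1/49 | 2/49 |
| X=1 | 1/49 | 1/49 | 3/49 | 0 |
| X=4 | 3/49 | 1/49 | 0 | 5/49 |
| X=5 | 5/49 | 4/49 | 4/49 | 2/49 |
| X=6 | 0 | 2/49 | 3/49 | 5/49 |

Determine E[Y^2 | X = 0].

69/10

P(X = 0) = 10/49.
Σ Y^2·P over the event = 0·(4/49) + 1·(3/49) + 16·(1/49) + 25·(2/49) = 69/49.
E[Y^2 | X = 0] = (69/49) / (10/49) = 69/10.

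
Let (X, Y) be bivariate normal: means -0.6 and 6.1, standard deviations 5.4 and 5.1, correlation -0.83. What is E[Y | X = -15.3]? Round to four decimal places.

The regression of Y on X has slope ρ·σ_Y/σ_X and passes through (μ_X, μ_Y).
E[Y | X=-15.3] = 6.1 + (-0.83)·(5.1/5.4)·(-15.3 − (-0.6)) = 6.1 + (-0.78389)·(-14.7) = 17.6232.

17.6232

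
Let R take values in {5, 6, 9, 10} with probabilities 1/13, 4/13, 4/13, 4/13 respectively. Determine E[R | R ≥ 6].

25/3

P(R ≥ 6) = 12/13.
Σ over the event: 6·4/13 + 9·4/13 + 10·4/13 = 100/13.
E[R | R ≥ 6] = (100/13) / (12/13) = 25/3.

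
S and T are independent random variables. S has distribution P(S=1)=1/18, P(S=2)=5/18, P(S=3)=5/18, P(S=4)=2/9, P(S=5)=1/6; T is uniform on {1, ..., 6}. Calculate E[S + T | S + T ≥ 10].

P(S + T ≥ 10) = 5/54.
Summing (S+T)·P(x,y) over outcomes with S + T ≥ 10 gives 103/108.
E[S + T | S + T ≥ 10] = (103/108) / (5/54) = 103/10.

103/10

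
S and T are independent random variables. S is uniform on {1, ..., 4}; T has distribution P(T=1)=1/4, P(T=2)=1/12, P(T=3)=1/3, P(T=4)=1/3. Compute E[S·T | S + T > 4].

P(S + T > 4) = 11/16.
Summing ST·P(x,y) over outcomes with S + T > 4 gives 49/8.
E[S·T | S + T > 4] = (49/8) / (11/16) = 98/11.

98/11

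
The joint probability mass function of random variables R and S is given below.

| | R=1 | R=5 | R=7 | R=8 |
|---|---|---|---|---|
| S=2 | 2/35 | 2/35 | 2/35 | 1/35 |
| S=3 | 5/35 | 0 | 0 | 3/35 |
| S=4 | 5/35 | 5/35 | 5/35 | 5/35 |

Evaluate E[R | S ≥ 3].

P(S ≥ 3) = 4/5.
Σ R·P over the event = 1·(5/35) + 1·(5/35) + 5·(5/35) + 7·(5/35) + 8·(3/35) + 8·(5/35) = 134/35.
E[R | S ≥ 3] = (134/35) / (4/5) = 67/14.

67/14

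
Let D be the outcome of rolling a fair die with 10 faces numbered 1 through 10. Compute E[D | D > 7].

Given D > 7, D is equally likely to be any of {8, 9, 10}.
E[D | D > 7] = (8 + 9 + 10) / 3 = 9.

9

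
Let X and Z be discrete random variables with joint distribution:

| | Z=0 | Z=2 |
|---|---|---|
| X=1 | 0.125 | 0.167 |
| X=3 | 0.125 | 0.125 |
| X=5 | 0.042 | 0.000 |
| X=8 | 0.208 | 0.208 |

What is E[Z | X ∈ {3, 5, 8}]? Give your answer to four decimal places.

P(X ∈ {3, 5, 8}) = 0.708.
Σ Z·P over the event = 0·(0.125) + 2·(0.125) + 0·(0.042) + 0·(0.208) + 2·(0.208) = 0.666.
E[Z | X ∈ {3, 5, 8}] = (0.666) / (0.708) = 0.9407.

0.9407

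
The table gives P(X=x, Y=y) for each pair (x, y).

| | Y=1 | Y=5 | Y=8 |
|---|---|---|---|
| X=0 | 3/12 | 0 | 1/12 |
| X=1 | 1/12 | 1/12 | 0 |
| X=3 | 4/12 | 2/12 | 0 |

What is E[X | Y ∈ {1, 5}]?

20/11

P(Y ∈ {1, 5}) = 11/12.
Summing X·P(X=x,Y=y) over the conditioning event gives 5/3.
E[X | Y ∈ {1, 5}] = (5/3) / (11/12) = 20/11.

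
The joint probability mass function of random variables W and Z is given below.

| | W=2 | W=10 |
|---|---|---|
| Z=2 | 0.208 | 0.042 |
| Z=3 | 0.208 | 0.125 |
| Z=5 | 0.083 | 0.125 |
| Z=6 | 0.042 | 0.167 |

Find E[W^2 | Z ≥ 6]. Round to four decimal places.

P(Z ≥ 6) = 0.209.
Σ W^2·P over the event = 4·(0.042) + 100·(0.167) = 16.868.
E[W^2 | Z ≥ 6] = (16.868) / (0.209) = 80.7081.

80.7081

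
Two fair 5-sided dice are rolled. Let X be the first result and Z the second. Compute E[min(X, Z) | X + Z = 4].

4/3

Outcomes with X + Z = 4: (1,3), (2,2), (3,1), each with probability 1/25.
E[min(X, Z) | X + Z = 4] = (1 + 2 + 1) / 3 = 4/3.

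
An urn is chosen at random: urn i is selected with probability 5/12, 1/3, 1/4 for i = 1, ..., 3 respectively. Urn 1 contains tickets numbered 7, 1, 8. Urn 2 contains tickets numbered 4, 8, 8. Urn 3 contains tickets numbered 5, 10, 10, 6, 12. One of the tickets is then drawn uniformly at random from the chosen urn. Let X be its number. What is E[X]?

E[X | urn 1] = (7+1+8)/3 = 16/3.
E[X | urn 2] = (4+8+8)/3 = 20/3.
E[X | urn 3] = (5+10+10+6+12)/5 = 43/5.
By the law of total expectation,
E[X] = (5/12)·(16/3) + (1/3)·(20/3) + (1/4)·(43/5) = 1187/180.

1187/180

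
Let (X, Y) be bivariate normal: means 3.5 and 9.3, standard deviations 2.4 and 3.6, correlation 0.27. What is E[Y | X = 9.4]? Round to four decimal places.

11.6895

The regression of Y on X has slope ρ·σ_Y/σ_X and passes through (μ_X, μ_Y).
E[Y | X=9.4] = 9.3 + (0.27)·(3.6/2.4)·(9.4 − (3.5)) = 9.3 + (0.405)·(5.9) = 11.6895.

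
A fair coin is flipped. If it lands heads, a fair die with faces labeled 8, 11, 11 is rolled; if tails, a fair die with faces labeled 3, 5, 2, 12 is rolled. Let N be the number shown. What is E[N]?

31/4

E[N | heads] = (8+11+11)/3 = 10.
E[N | tails] = (3+5+2+12)/4 = 11/2.
By the law of total expectation,
E[N] = (1/2)·(10) + (1/2)·(11/2) = 31/4.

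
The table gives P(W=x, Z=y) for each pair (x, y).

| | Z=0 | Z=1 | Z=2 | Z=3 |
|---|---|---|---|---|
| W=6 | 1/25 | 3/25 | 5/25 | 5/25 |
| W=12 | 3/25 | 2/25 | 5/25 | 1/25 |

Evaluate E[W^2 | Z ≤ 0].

P(Z ≤ 0) = 4/25.
Σ W^2·P over the event = 36·(1/25) + 144·(3/25) = 468/25.
E[W^2 | Z ≤ 0] = (468/25) / (4/25) = 117.

117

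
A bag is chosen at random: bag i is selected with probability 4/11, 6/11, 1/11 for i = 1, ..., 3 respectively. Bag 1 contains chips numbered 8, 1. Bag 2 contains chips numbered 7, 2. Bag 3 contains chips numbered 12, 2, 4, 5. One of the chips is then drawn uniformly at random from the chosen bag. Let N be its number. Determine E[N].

203/44

E[N | bag 1] = (8+1)/2 = 9/2.
E[N | bag 2] = (7+2)/2 = 9/2.
E[N | bag 3] = (12+2+4+5)/4 = 23/4.
By the law of total expectation,
E[N] = (4/11)·(9/2) + (6/11)·(9/2) + (1/11)·(23/4) = 203/44.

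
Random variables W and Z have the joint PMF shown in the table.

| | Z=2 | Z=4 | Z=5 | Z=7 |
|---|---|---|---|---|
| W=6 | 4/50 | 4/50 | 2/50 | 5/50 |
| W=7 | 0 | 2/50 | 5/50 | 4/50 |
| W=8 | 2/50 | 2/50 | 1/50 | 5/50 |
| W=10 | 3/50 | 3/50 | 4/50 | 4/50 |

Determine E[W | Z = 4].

P(Z = 4) = 11/50.
Σ W·P over the event = 6·(4/50) + 7·(2/50) + 8·(2/50) + 10·(3/50) = 42/25.
E[W | Z = 4] = (42/25) / (11/50) = 84/11.

84/11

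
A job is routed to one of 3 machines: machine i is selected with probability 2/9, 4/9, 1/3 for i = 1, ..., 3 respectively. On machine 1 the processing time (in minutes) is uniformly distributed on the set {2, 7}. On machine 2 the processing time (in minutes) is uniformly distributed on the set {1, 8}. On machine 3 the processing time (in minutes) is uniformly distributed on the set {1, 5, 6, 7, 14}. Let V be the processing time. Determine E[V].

26/5

E[V | machine 1] = (2+7)/2 = 9/2.
E[V | machine 2] = (1+8)/2 = 9/2.
E[V | machine 3] = (1+5+6+7+14)/5 = 33/5.
By the law of total expectation,
E[V] = (2/9)·(9/2) + (4/9)·(9/2) + (1/3)·(33/5) = 26/5.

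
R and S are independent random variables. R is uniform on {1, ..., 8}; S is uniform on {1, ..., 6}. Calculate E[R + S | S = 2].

P(S = 2) = 1/6.
Summing (R+S)·P(x,y) over outcomes with S = 2 gives 13/12.
E[R + S | S = 2] = (13/12) / (1/6) = 13/2.

13/2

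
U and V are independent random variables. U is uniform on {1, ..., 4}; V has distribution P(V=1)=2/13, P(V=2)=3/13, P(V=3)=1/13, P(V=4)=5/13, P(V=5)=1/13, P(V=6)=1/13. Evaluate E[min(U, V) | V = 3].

P(V = 3) = 1/13.
Summing min(U,V)·P(x,y) over outcomes with V = 3 gives 9/52.
E[min(U, V) | V = 3] = (9/52) / (1/13) = 9/4.

9/4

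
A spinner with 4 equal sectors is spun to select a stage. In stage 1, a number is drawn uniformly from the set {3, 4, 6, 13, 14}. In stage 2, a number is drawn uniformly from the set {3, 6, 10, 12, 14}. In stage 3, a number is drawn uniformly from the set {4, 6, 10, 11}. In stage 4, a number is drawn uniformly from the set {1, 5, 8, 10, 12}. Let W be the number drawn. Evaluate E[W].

639/80

E[W | stage 1] = (3+4+6+13+14)/5 = 8.
E[W | stage 2] = (3+6+10+12+14)/5 = 9.
E[W | stage 3] = (4+6+10+11)/4 = 31/4.
E[W | stage 4] = (1+5+8+10+12)/5 = 36/5.
E[W] = (1/4)·(8) + (1/4)·(9) + (1/4)·(31/4) + (1/4)·(36/5) = 639/80.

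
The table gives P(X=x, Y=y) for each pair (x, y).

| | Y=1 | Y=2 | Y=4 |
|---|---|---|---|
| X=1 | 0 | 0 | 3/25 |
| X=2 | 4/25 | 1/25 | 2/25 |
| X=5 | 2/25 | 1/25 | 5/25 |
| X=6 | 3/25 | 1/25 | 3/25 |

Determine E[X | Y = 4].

P(Y = 4) = 13/25.
Σ X·P over the event = 1·(3/25) + 2·(2/25) + 5·(5/25) + 6·(3/25) = 2.
E[X | Y = 4] = (2) / (13/25) = 50/13.

50/13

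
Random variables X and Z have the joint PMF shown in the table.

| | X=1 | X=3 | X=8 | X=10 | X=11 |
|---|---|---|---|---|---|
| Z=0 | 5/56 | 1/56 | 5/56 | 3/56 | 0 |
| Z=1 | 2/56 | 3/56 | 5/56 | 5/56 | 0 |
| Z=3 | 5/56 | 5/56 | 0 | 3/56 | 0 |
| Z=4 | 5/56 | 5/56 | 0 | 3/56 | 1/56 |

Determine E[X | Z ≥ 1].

P(Z ≥ 1) = 3/4.
Summing X·P(X=x,Z=y) over the conditioning event gives 53/14.
E[X | Z ≥ 1] = (53/14) / (3/4) = 106/21.

106/21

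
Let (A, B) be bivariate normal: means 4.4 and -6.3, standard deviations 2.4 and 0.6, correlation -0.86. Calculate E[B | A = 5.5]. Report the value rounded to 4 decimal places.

The regression of B on A has slope ρ·σ_B/σ_A and passes through (μ_A, μ_B).
E[B | A=5.5] = -6.3 + (-0.86)·(0.6/2.4)·(5.5 − (4.4)) = -6.3 + (-0.215)·(1.1) = -6.5365.

-6.5365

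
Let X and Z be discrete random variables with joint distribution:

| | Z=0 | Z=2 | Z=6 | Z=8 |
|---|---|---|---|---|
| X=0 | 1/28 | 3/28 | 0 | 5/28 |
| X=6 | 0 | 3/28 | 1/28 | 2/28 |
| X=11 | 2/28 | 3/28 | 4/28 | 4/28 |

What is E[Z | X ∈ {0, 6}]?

74/15

P(X ∈ {0, 6}) = 15/28.
Σ Z·P over the event = 0·(1/28) + 2·(3/28) + 8·(5/28) + 2·(3/28) + 6·(1/28) + 8·(2/28) = 37/14.
E[Z | X ∈ {0, 6}] = (37/14) / (15/28) = 74/15.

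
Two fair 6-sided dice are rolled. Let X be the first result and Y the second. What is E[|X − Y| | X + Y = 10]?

4/3

P(X + Y = 10) = 1/12.
Summing |X−Y|·P(x,y) over outcomes with X + Y = 10 gives 1/9.
E[|X − Y| | X + Y = 10] = (1/9) / (1/12) = 4/3.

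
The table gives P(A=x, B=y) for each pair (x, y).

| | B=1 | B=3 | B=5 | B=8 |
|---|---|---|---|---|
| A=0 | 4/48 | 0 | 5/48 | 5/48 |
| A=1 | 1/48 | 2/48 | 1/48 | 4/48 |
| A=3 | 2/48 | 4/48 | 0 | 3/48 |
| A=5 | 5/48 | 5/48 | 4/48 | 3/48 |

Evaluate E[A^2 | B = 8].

106/15

P(B = 8) = 5/16.
Σ A^2·P over the event = 0·(5/48) + 1·(4/48) + 9·(3/48) + 25·(3/48) = 53/24.
E[A^2 | B = 8] = (53/24) / (5/16) = 106/15.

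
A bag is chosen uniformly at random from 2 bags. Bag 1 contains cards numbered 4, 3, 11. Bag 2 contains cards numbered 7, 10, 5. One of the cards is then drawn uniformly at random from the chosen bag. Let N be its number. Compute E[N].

E[N | bag 1] = (4+3+11)/3 = 6.
E[N | bag 2] = (7+10+5)/3 = 22/3.
By the law of total expectation,
E[N] = (1/2)·(6) + (1/2)·(22/3) = 20/3.

20/3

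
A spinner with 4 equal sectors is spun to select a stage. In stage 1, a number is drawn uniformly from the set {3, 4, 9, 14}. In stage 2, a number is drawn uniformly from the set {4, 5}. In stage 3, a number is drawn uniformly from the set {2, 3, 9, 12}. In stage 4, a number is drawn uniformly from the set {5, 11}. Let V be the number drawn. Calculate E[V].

E[V | stage 1] = (3+4+9+14)/4 = 15/2.
E[V | stage 2] = (4+5)/2 = 9/2.
E[V | stage 3] = (2+3+9+12)/4 = 13/2.
E[V | stage 4] = (5+11)/2 = 8.
E[V] = (1/4)·(15/2) + (1/4)·(9/2) + (1/4)·(13/2) + (1/4)·(8) = 53/8.

53/8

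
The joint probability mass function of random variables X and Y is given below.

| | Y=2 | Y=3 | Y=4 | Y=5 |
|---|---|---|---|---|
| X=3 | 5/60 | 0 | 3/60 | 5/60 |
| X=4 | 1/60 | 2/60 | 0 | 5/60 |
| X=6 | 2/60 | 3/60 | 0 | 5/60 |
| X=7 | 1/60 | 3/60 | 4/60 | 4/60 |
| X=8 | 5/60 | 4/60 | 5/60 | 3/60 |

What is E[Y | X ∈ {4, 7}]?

4

P(X ∈ {4, 7}) = 1/3.
Σ Y·P over the event = 2·(1/60) + 3·(2/60) + 5·(5/60) + 2·(1/60) + 3·(3/60) + 4·(4/60) + 5·(4/60) = 4/3.
E[Y | X ∈ {4, 7}] = (4/3) / (1/3) = 4.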